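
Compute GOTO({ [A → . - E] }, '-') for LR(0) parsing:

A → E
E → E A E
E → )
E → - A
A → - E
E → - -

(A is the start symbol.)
{ [A → - . E], [E → . )], [E → . - -], [E → . - A], [E → . E A E] }

GOTO(I, '-') = CLOSURE({ [A → αX.β] : [A → α.Xβ] ∈ I, X = '-' })

Items with dot before '-', with the dot advanced:
  [A → . - E] → [A → - . E]
Closure of the advanced items:
  [A → - . E] has the dot before E: add [E → . E A E], [E → . )], [E → . - A], [E → . - -]

GOTO = { [A → - . E], [E → . )], [E → . - -], [E → . - A], [E → . E A E] }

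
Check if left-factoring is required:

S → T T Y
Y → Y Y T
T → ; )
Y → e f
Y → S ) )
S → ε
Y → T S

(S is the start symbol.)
Left-factoring is needed when two productions for the same non-terminal
share a common prefix on the right-hand side.

Productions for S:
  S → T T Y
  S → ε
Productions for Y:
  Y → Y Y T
  Y → e f
  Y → S ) )
  Y → T S

No common prefixes found.

Answer: No, left-factoring is not needed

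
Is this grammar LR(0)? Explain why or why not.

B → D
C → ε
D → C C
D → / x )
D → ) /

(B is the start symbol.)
No. Shift-reduce conflict between [C → .] and [D → . ) /]

Augment with B' → B and build the canonical LR(0) collection (I0 = CLOSURE({[B' → . B]}), then GOTO on every symbol after a dot until no new states appear). It has 10 states:
  I0: { [B → . D], [B' → . B], [C → .], [D → . ) /], [D → . / x )], [D → . C C] }  — shift, reduce
  I1: { [D → ) . /] }  — shift
  I2: { [D → / . x )] }  — shift
  I3: { [B' → B .] }  — accept
  I4: { [C → .], [D → C . C] }  — reduce
  I5: { [B → D .] }  — reduce
  I6: { [D → C C .] }  — reduce
  I7: { [D → / x . )] }  — shift
  I8: { [D → / x ) .] }  — reduce
  I9: { [D → ) / .] }  — reduce

Conflict in state I0:
  Shift-reduce conflict between [C → .] and [D → . ) /]
So the grammar is NOT LR(0).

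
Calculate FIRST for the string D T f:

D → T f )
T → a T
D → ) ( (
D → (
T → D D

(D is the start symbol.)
FIRST sets of the non-terminals involved (from the grammar, by fixed-point iteration):
  FIRST(D) = { '(', ')', 'a' }

To compute FIRST(D T f), process the symbols left to right:
Symbol D is a non-terminal. Add FIRST(D) \ {ε} = { '(', ')', 'a' }
D is not nullable (ε ∉ FIRST(D)), so stop here.
FIRST(D T f) = { '(', ')', 'a' }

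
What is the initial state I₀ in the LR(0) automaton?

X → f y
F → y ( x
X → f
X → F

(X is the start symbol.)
{ [F → . y ( x], [X → . F], [X → . f y], [X → . f], [X' → . X] }

First, augment the grammar with X' → X
I₀ = CLOSURE({ [X' → . X] }):
  [X' → . X] has the dot before X: add [X → . f y], [X → . f], [X → . F]
  [X → . F] has the dot before F: add [F → . y ( x]
No further items can be added.

I₀ = { [F → . y ( x], [X → . F], [X → . f y], [X → . f], [X' → . X] }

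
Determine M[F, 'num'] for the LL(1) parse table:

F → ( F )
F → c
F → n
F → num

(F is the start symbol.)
To find M[F, 'num'], we find productions for F where 'num' is in the predict set (PREDICT(N → α) = (FIRST(α) \ {ε}) ∪ (FOLLOW(N) if α ⇒* ε)).

F → ( F ): PREDICT = { '(' }
F → c: PREDICT = { 'c' }
F → n: PREDICT = { 'n' }
F → num: PREDICT = { 'num' }
  'num' is in predict set, so this production goes in M[F, 'num']

M[F, 'num'] = F → num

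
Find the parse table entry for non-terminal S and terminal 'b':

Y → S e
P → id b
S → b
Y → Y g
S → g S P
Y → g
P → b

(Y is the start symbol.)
S → b

To find M[S, 'b'], we find productions for S where 'b' is in the predict set (PREDICT(N → α) = (FIRST(α) \ {ε}) ∪ (FOLLOW(N) if α ⇒* ε)).

S → b: PREDICT = { 'b' }
  'b' is in predict set, so this production goes in M[S, 'b']
S → g S P: PREDICT = { 'g' }

M[S, 'b'] = S → b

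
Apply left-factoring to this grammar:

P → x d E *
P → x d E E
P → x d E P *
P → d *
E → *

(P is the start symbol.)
Left-factoring transforms A → αβ₁ | αβ₂ into A → αA' and A' → β₁ | β₂
(α is the longest common prefix among the alternatives). Repeat until
no nonterminal has two alternatives with a common prefix.

Round 1: P has alternatives sharing prefix 'x d E'. Introduce P': P → x d E P'
  Add: P' → *
  Add: P' → E
  Add: P' → P *

No remaining common prefixes — done.

Resulting grammar:
P → x d E P'
P' → *
P' → E
P' → P *
P → d *
E → *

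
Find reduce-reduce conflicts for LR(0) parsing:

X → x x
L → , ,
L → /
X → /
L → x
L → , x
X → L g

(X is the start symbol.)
Augment with X' → X and build the canonical LR(0) collection (I0 = CLOSURE({[X' → . X]}), then GOTO on every symbol after a dot until no new states appear). It has 10 states:
  I0: { [L → . , ,], [L → . , x], [L → . /], [L → . x], [X → . /], [X → . L g], [X → . x x], [X' → . X] }  — shift
  I1: { [L → , . ,], [L → , . x] }  — shift
  I2: { [L → / .], [X → / .] }  — 2 reduces
  I3: { [X → L . g] }  — shift
  I4: { [X' → X .] }  — accept
  I5: { [L → x .], [X → x . x] }  — shift, reduce
  I6: { [X → x x .] }  — reduce
  I7: { [X → L g .] }  — reduce
  I8: { [L → , , .] }  — reduce
  I9: { [L → , x .] }  — reduce

I2 contains complete items [L → / .], [X → / .] — reduce-reduce conflict.

Answer: Yes — I2: [L → / .] vs [X → / .]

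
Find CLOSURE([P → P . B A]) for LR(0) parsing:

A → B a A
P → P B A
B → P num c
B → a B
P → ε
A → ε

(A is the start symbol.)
{ [B → . P num c], [B → . a B], [P → . P B A], [P → .], [P → P . B A] }

Start with: [P → P . B A]
  [P → P . B A] has the dot before B: add [B → . P num c], [B → . a B]
  [B → . P num c] has the dot before P: add [P → . P B A], [P → .]
No further items can be added.

CLOSURE = { [B → . P num c], [B → . a B], [P → . P B A], [P → .], [P → P . B A] }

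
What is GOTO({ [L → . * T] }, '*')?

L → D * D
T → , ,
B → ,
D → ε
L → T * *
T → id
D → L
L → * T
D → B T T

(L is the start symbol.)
{ [L → * . T], [T → . , ,], [T → . id] }

GOTO(I, '*') = CLOSURE({ [A → αX.β] : [A → α.Xβ] ∈ I, X = '*' })

Items with dot before '*', with the dot advanced:
  [L → . * T] → [L → * . T]
Closure of the advanced items:
  [L → * . T] has the dot before T: add [T → . , ,], [T → . id]

GOTO = { [L → * . T], [T → . , ,], [T → . id] }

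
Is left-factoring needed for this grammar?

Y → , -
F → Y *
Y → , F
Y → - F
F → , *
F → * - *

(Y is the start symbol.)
Left-factoring is needed when two productions for the same non-terminal
share a common prefix on the right-hand side.

Productions for Y:
  Y → , -
  Y → , F
  Y → - F
Productions for F:
  F → Y *
  F → , *
  F → * - *

Found common prefix ',' in productions for Y

Answer: Yes, Y has productions with common prefix ','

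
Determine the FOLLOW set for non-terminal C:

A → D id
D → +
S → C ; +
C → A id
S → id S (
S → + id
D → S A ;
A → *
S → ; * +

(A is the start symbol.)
{ ';' }

In S → C ; +: C is followed by ';' '+', add FIRST(';' '+') \ {ε} = { ';' }

Taking the union: FOLLOW(C) = { ';' }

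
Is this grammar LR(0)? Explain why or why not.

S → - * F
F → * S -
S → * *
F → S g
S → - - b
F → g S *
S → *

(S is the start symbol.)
No. Shift-reduce conflict between [S → * .] and [S → * . *]

Augment with S' → S and build the canonical LR(0) collection (I0 = CLOSURE({[S' → . S]}), then GOTO on every symbol after a dot until no new states appear). It has 18 states:
  I0: { [S → . * *], [S → . *], [S → . - * F], [S → . - - b], [S' → . S] }  — shift
  I1: { [S → * . *], [S → * .] }  — shift, reduce
  I2: { [S → - . * F], [S → - . - b] }  — shift
  I3: { [S' → S .] }  — accept
  I4: { [F → . * S -], [F → . S g], [F → . g S *], [S → - * . F], [S → . * *], [S → . *], [S → . - * F], [S → . - - b] }  — shift
  I5: { [S → - - . b] }  — shift
  I6: { [S → - - b .] }  — reduce
  I7: { [F → * . S -], [S → * . *], [S → * .], [S → . * *], [S → . *], [S → . - * F], [S → . - - b] }  — shift, reduce
  I8: { [S → - * F .] }  — reduce
  I9: { [F → S . g] }  — shift
  I10: { [F → g . S *], [S → . * *], [S → . *], [S → . - * F], [S → . - - b] }  — shift
  I11: { [F → g S . *] }  — shift
  I12: { [F → g S * .] }  — reduce
  I13: { [F → S g .] }  — reduce
  I14: { [S → * * .], [S → * . *], [S → * .] }  — shift, 2 reduces
  I15: { [F → * S . -] }  — shift
  I16: { [F → * S - .] }  — reduce
  I17: { [S → * * .] }  — reduce

Conflict in state I1:
  Shift-reduce conflict between [S → * .] and [S → * . *]
So the grammar is NOT LR(0).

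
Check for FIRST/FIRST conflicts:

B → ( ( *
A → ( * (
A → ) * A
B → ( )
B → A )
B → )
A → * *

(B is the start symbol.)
FIRST sets of the non-terminals at (or reachable through a nullable prefix from) the front of some alternative:
  FIRST(A) = { '(', ')', '*' }

Productions for B:
  B → ( ( *: FIRST = { '(' }
  B → ( ): FIRST = { '(' }
  B → A ): FIRST = { '(', ')', '*' }
  B → ): FIRST = { ')' }
Productions for A:
  A → ( * (: FIRST = { '(' }
  A → ) * A: FIRST = { ')' }
  A → * *: FIRST = { '*' }

Conflict for B: B → ( ( * and B → ( )
  Overlap: { '(' }
Conflict for B: B → ( ( * and B → A )
  Overlap: { '(' }
Conflict for B: B → ( ) and B → A )
  Overlap: { '(' }
Conflict for B: B → A ) and B → )
  Overlap: { ')' }

Answer: Yes. B → '(' '(' '*' / B → '(' ')' on { '(' }; B → '(' '(' '*' / B → A ')' on { '(' }; B → '(' ')' / B → A ')' on { '(' }; B → A ')' / B → ')' on { ')' }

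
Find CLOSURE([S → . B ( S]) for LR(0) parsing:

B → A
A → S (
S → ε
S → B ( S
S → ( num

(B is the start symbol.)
{ [A → . S (], [B → . A], [S → . ( num], [S → . B ( S], [S → .] }

To compute CLOSURE, for each item [A → α.Bβ] where B is a non-terminal, add [B → .γ] for all productions B → γ; repeat for the newly added items until nothing changes.

Start with: [S → . B ( S]
  [S → . B ( S] has the dot before B: add [B → . A]
  [B → . A] has the dot before A: add [A → . S (]
  [A → . S (] has the dot before S: add [S → .], [S → . ( num]
No further items can be added.

CLOSURE = { [A → . S (], [B → . A], [S → . ( num], [S → . B ( S], [S → .] }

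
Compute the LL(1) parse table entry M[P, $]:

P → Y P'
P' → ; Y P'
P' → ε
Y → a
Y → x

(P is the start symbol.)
To find M[P, $], we find productions for P where $ is in the predict set (PREDICT(N → α) = (FIRST(α) \ {ε}) ∪ (FOLLOW(N) if α ⇒* ε)).

Relevant sets:
  FIRST(Y) = { 'a', 'x' }

P → Y P': PREDICT = { 'a', 'x' }

M[P, $] is empty (no production applies)

Answer: Empty (error entry)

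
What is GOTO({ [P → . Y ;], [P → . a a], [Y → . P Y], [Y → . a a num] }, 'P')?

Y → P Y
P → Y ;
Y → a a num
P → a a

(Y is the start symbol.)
{ [P → . Y ;], [P → . a a], [Y → . P Y], [Y → . a a num], [Y → P . Y] }

GOTO(I, 'P') = CLOSURE({ [A → αX.β] : [A → α.Xβ] ∈ I, X = 'P' })

Items with dot before 'P', with the dot advanced:
  [Y → . P Y] → [Y → P . Y]
Closure of the advanced items:
  [Y → P . Y] has the dot before Y: add [Y → . P Y], [Y → . a a num]
  [Y → . P Y] has the dot before P: add [P → . Y ;], [P → . a a]

GOTO = { [P → . Y ;], [P → . a a], [Y → . P Y], [Y → . a a num], [Y → P . Y] }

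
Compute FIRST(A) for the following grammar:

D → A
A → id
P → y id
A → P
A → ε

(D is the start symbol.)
{ 'id', 'y', ε }

FIRST sets of the other non-terminals involved (by the same procedure, iterated to a fixed point):
  FIRST(P) = { 'y' }

From A → id:
  - id is a terminal: add 'id' and stop
From A → P:
  - P is a non-terminal: add FIRST(P) \ {ε} = { 'y' }
    P is not nullable, so stop
From A → ε:
  - ε-production, so ε ∈ FIRST(A)

Collecting: FIRST(A) = { 'id', 'y', ε }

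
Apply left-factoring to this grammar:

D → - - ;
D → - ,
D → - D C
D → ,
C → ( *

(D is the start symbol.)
Left-factoring transforms A → αβ₁ | αβ₂ into A → αA' and A' → β₁ | β₂
(α is the longest common prefix among the alternatives). Repeat until
no nonterminal has two alternatives with a common prefix.

Round 1: D has alternatives sharing prefix '-'. Introduce D': D → - D'
  Add: D' → - ;
  Add: D' → ,
  Add: D' → D C

No remaining common prefixes — done.

Resulting grammar:
D → - D'
D' → - ;
D' → ,
D' → D C
D → ,
C → ( *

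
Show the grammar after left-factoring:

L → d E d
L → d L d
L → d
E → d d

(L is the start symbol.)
Left-factoring transforms A → αβ₁ | αβ₂ into A → αA' and A' → β₁ | β₂
(α is the longest common prefix among the alternatives). Repeat until
no nonterminal has two alternatives with a common prefix.

Round 1: L has alternatives sharing prefix 'd'. Introduce L': L → d L'
  Add: L' → E d
  Add: L' → L d
  Add: L' → ε

No remaining common prefixes — done.

Resulting grammar:
L → d L'
L' → E d
L' → L d
L' → ε
E → d d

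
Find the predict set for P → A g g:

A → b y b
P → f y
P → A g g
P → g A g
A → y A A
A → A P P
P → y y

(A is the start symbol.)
{ 'b', 'y' }

PREDICT(P → A g g) = (FIRST(RHS) \ {ε}) ∪ (FOLLOW(P) if ε ∈ FIRST(RHS), i.e. RHS ⇒* ε)
FIRST(A) = { 'b', 'y' }
FIRST(A g g) = { 'b', 'y' }
ε ∉ FIRST(A g g), so FOLLOW(P) is not added.
PREDICT(P → A g g) = { 'b', 'y' }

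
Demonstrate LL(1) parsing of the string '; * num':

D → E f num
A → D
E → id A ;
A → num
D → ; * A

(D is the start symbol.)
LL(1) parsing maintains a stack (initially the start symbol over $) and the input. At each step: if the stack top is a terminal, match it against the current input token; if it is a non-terminal N, replace it with the RHS of M[N, lookahead] (the unique production whose predict set contains the lookahead).

Stack is shown with the top on the left.

Stack    Input      Action
--------------------------
D $      ; * num $  output D → ; * A
; * A $  ; * num $  match ';'
* A $    * num $    match '*'
A $      num $      output A → num
num $    num $      match 'num'
$        $          accept

The string is accepted.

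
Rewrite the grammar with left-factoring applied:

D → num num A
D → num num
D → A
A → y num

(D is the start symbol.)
Left-factoring transforms A → αβ₁ | αβ₂ into A → αA' and A' → β₁ | β₂
(α is the longest common prefix among the alternatives). Repeat until
no nonterminal has two alternatives with a common prefix.

Round 1: D has alternatives sharing prefix 'num num'. Introduce D': D → num num D'
  Add: D' → A
  Add: D' → ε

No remaining common prefixes — done.

Resulting grammar:
D → num num D'
D' → A
D' → ε
D → A
A → y num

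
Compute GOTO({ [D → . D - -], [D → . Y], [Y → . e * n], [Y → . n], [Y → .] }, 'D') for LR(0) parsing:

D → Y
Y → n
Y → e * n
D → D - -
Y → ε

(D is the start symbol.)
{ [D → D . - -] }

GOTO(I, 'D') = CLOSURE({ [A → αX.β] : [A → α.Xβ] ∈ I, X = 'D' })

Items with dot before 'D', with the dot advanced:
  [D → . D - -] → [D → D . - -]
Closure adds nothing (no advanced item has the dot before a non-terminal).

GOTO = { [D → D . - -] }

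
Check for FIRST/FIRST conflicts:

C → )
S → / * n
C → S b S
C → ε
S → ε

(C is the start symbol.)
FIRST sets of the non-terminals at (or reachable through a nullable prefix from) the front of some alternative:
  FIRST(S) = { '/', ε }

Productions for C:
  C → ): FIRST = { ')' }
  C → S b S: FIRST = { '/', 'b' }
  C → ε: FIRST = { ε }
Productions for S:
  S → / * n: FIRST = { '/' }
  S → ε: FIRST = { ε }

All alternatives of each non-terminal have pairwise disjoint FIRST sets.

Answer: No FIRST/FIRST conflicts.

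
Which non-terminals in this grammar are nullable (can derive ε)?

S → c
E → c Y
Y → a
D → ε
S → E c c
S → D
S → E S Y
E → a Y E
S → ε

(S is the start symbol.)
ε-productions: D → ε, S → ε
So D, S are immediately nullable.
No further non-terminal can be added: every production for the remaining non-terminals contains a terminal or a non-nullable non-terminal.
Nullable = { 'D', 'S' }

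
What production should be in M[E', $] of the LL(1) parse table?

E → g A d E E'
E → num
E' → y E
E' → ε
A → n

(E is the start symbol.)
To find M[E', $], we find productions for E' where $ is in the predict set (PREDICT(N → α) = (FIRST(α) \ {ε}) ∪ (FOLLOW(N) if α ⇒* ε)).

Relevant sets:
  FOLLOW(E') = { $, 'y' }

E' → y E: PREDICT = { 'y' }
E' → ε: PREDICT = { $, 'y' }
  $ is in predict set, so this production goes in M[E', $]

M[E', $] = E' → ε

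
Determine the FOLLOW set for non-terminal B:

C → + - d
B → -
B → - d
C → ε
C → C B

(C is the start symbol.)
To compute FOLLOW(B), find every occurrence of B on a right-hand side N → α B β: add FIRST(β) \ {ε}, and if β is empty or nullable also add FOLLOW(N). Iterate to a fixed point.

In C → C B: B is at the end, add FOLLOW(C)

The FOLLOW sets referred to above (computed the same way, to a fixed point):
  FOLLOW(C) = { $, '-' }

Taking the union: FOLLOW(B) = { $, '-' }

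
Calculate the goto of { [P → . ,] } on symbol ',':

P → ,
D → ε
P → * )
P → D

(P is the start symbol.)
{ [P → , .] }

GOTO(I, ',') = CLOSURE({ [A → αX.β] : [A → α.Xβ] ∈ I, X = ',' })

Items with dot before ',', with the dot advanced:
  [P → . ,] → [P → , .]
Closure adds nothing (no advanced item has the dot before a non-terminal).

GOTO = { [P → , .] }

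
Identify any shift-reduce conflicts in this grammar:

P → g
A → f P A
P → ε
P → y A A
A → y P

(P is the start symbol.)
Yes — I0: [P → .] vs [P → . g]; I5: [P → .] vs [P → . g]; I6: [P → .] vs [P → . g]

Augment with P' → P and build the canonical LR(0) collection (I0 = CLOSURE({[P' → . P]}), then GOTO on every symbol after a dot until no new states appear). It has 11 states:
  I0: { [P → . g], [P → . y A A], [P → .], [P' → . P] }  — shift, reduce
  I1: { [P' → P .] }  — accept
  I2: { [P → g .] }  — reduce
  I3: { [A → . f P A], [A → . y P], [P → y . A A] }  — shift
  I4: { [A → . f P A], [A → . y P], [P → y A . A] }  — shift
  I5: { [A → f . P A], [P → . g], [P → . y A A], [P → .] }  — shift, reduce
  I6: { [A → y . P], [P → . g], [P → . y A A], [P → .] }  — shift, reduce
  I7: { [A → y P .] }  — reduce
  I8: { [A → . f P A], [A → . y P], [A → f P . A] }  — shift
  I9: { [A → f P A .] }  — reduce
  I10: { [P → y A A .] }  — reduce

I0 contains reduce item [P → .] and shift items [P → . g], [P → . y A A] — shift-reduce conflict.
I5 contains reduce item [P → .] and shift items [P → . g], [P → . y A A] — shift-reduce conflict.
I6 contains reduce item [P → .] and shift items [P → . g], [P → . y A A] — shift-reduce conflict.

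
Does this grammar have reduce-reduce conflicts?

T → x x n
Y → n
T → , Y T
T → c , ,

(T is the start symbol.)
Augment with T' → T and build the canonical LR(0) collection (I0 = CLOSURE({[T' → . T]}), then GOTO on every symbol after a dot until no new states appear). It has 12 states:
  I0: { [T → . , Y T], [T → . c , ,], [T → . x x n], [T' → . T] }  — shift
  I1: { [T → , . Y T], [Y → . n] }  — shift
  I2: { [T' → T .] }  — accept
  I3: { [T → c . , ,] }  — shift
  I4: { [T → x . x n] }  — shift
  I5: { [T → x x . n] }  — shift
  I6: { [T → x x n .] }  — reduce
  I7: { [T → c , . ,] }  — shift
  I8: { [T → c , , .] }  — reduce
  I9: { [T → , Y . T], [T → . , Y T], [T → . c , ,], [T → . x x n] }  — shift
  I10: { [Y → n .] }  — reduce
  I11: { [T → , Y T .] }  — reduce

No state contains more than one complete item.

Answer: No reduce-reduce conflicts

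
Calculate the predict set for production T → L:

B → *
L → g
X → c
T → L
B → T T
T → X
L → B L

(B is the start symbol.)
PREDICT(T → L) = (FIRST(RHS) \ {ε}) ∪ (FOLLOW(T) if ε ∈ FIRST(RHS), i.e. RHS ⇒* ε)
FIRST(L) = { '*', 'c', 'g' }
FIRST(L) = { '*', 'c', 'g' }
ε ∉ FIRST(L), so FOLLOW(T) is not added.
PREDICT(T → L) = { '*', 'c', 'g' }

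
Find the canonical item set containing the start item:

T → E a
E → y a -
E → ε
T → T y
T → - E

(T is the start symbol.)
First, augment the grammar with T' → T
I₀ = CLOSURE({ [T' → . T] }):
  [T' → . T] has the dot before T: add [T → . E a], [T → . T y], [T → . - E]
  [T → . E a] has the dot before E: add [E → . y a -], [E → .]
No further items can be added.

I₀ = { [E → . y a -], [E → .], [T → . - E], [T → . E a], [T → . T y], [T' → . T] }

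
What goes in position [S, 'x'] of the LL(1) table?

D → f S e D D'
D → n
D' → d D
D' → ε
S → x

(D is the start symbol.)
To find M[S, 'x'], we find productions for S where 'x' is in the predict set (PREDICT(N → α) = (FIRST(α) \ {ε}) ∪ (FOLLOW(N) if α ⇒* ε)).

S → x: PREDICT = { 'x' }
  'x' is in predict set, so this production goes in M[S, 'x']

M[S, 'x'] = S → x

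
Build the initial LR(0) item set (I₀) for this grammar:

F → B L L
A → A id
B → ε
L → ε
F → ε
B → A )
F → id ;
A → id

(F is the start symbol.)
First, augment the grammar with F' → F
I₀ = CLOSURE({ [F' → . F] }):
  [F' → . F] has the dot before F: add [F → . B L L], [F → .], [F → . id ;]
  [F → . B L L] has the dot before B: add [B → .], [B → . A )]
  [B → . A )] has the dot before A: add [A → . A id], [A → . id]
No further items can be added.

I₀ = { [A → . A id], [A → . id], [B → . A )], [B → .], [F → . B L L], [F → . id ;], [F → .], [F' → . F] }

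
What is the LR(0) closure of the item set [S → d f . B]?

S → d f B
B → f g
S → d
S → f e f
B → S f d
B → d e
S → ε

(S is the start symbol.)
{ [B → . S f d], [B → . d e], [B → . f g], [S → . d f B], [S → . d], [S → . f e f], [S → .], [S → d f . B] }

To compute CLOSURE, for each item [A → α.Bβ] where B is a non-terminal, add [B → .γ] for all productions B → γ; repeat for the newly added items until nothing changes.

Start with: [S → d f . B]
  [S → d f . B] has the dot before B: add [B → . f g], [B → . S f d], [B → . d e]
  [B → . S f d] has the dot before S: add [S → . d f B], [S → . d], [S → . f e f], [S → .]
No further items can be added.

CLOSURE = { [B → . S f d], [B → . d e], [B → . f g], [S → . d f B], [S → . d], [S → . f e f], [S → .], [S → d f . B] }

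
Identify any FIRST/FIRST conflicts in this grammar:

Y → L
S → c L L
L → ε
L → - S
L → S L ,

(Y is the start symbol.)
A FIRST/FIRST conflict occurs when two productions N → α and N → β for the same non-terminal have FIRST(α) ∩ FIRST(β) ≠ ∅ (with ε ∈ FIRST of a nullable right-hand side, so two nullable alternatives also conflict).

FIRST sets of the non-terminals at (or reachable through a nullable prefix from) the front of some alternative:
  FIRST(S) = { 'c' }

Productions for L:
  L → ε: FIRST = { ε }
  L → - S: FIRST = { '-' }
  L → S L ,: FIRST = { 'c' }
Y, S have only one production, so no FIRST/FIRST conflict is possible there.

All alternatives of each non-terminal have pairwise disjoint FIRST sets.

Answer: No FIRST/FIRST conflicts.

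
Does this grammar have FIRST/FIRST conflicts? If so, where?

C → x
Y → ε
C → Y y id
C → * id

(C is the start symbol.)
A FIRST/FIRST conflict occurs when two productions N → α and N → β for the same non-terminal have FIRST(α) ∩ FIRST(β) ≠ ∅ (with ε ∈ FIRST of a nullable right-hand side, so two nullable alternatives also conflict).

FIRST sets of the non-terminals at (or reachable through a nullable prefix from) the front of some alternative:
  FIRST(Y) = { ε }

Productions for C:
  C → x: FIRST = { 'x' }
  C → Y y id: FIRST = { 'y' }
  C → * id: FIRST = { '*' }
Y has only one production, so no FIRST/FIRST conflict is possible there.

All alternatives of each non-terminal have pairwise disjoint FIRST sets.

Answer: No FIRST/FIRST conflicts.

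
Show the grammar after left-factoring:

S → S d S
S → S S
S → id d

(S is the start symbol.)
S → S S'
S' → d S
S' → S
S → id d

Left-factoring transforms A → αβ₁ | αβ₂ into A → αA' and A' → β₁ | β₂
(α is the longest common prefix among the alternatives). Repeat until
no nonterminal has two alternatives with a common prefix.

Round 1: S has alternatives sharing prefix 'S'. Introduce S': S → S S'
  Add: S' → d S
  Add: S' → S

No remaining common prefixes — done.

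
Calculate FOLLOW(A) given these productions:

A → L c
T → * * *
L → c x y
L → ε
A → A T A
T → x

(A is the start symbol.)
A is the start symbol, so $ ∈ FOLLOW(A).
In A → A T A: A is followed by T A, add FIRST(T A) \ {ε} = { '*', 'x' }
In A → A T A: A is at the end; this adds FOLLOW(A) to itself — nothing new

Taking the union: FOLLOW(A) = { $, '*', 'x' }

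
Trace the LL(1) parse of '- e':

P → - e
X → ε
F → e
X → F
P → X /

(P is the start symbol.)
Stack is shown with the top on the left.

Stack  Input  Action
--------------------
P $    - e $  output P → - e
- e $  - e $  match '-'
e $    e $    match 'e'
$      $      accept

The string is accepted.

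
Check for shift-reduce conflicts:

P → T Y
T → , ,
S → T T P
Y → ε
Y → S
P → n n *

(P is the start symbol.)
Yes — I3: [Y → .] vs [T → . , ,]

Augment with P' → P and build the canonical LR(0) collection (I0 = CLOSURE({[P' → . P]}), then GOTO on every symbol after a dot until no new states appear). It has 13 states:
  I0: { [P → . T Y], [P → . n n *], [P' → . P], [T → . , ,] }  — shift
  I1: { [T → , . ,] }  — shift
  I2: { [P' → P .] }  — accept
  I3: { [P → T . Y], [S → . T T P], [T → . , ,], [Y → . S], [Y → .] }  — shift, reduce
  I4: { [P → n . n *] }  — shift
  I5: { [P → n n . *] }  — shift
  I6: { [P → n n * .] }  — reduce
  I7: { [Y → S .] }  — reduce
  I8: { [S → T . T P], [T → . , ,] }  — shift
  I9: { [P → T Y .] }  — reduce
  I10: { [P → . T Y], [P → . n n *], [S → T T . P], [T → . , ,] }  — shift
  I11: { [S → T T P .] }  — reduce
  I12: { [T → , , .] }  — reduce

I3 contains reduce item [Y → .] and shift item [T → . , ,] — shift-reduce conflict.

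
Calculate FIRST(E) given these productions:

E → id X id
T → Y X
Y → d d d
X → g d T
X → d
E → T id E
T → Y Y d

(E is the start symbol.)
{ 'd', 'id' }

FIRST sets of the other non-terminals involved (by the same procedure, iterated to a fixed point):
  FIRST(T) = { 'd' }

From E → id X id:
  - id is a terminal: add 'id' and stop
From E → T id E:
  - T is a non-terminal: add FIRST(T) \ {ε} = { 'd' }
    T is not nullable, so stop

Collecting: FIRST(E) = { 'd', 'id' }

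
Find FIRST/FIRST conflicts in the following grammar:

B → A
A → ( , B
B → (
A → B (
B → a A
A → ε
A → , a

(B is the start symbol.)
Yes. B → A / B → '(' on { '(' }; B → A / B → a A on { 'a' }; A → '(' ',' B / A → B '(' on { '(' }; A → B '(' / A → ',' a on { ',' }

A FIRST/FIRST conflict occurs when two productions N → α and N → β for the same non-terminal have FIRST(α) ∩ FIRST(β) ≠ ∅ (with ε ∈ FIRST of a nullable right-hand side, so two nullable alternatives also conflict).

FIRST sets of the non-terminals at (or reachable through a nullable prefix from) the front of some alternative:
  FIRST(A) = { '(', ',', 'a', ε }
  FIRST(B) = { '(', ',', 'a', ε }

Productions for B:
  B → A: FIRST = { '(', ',', 'a', ε }
  B → (: FIRST = { '(' }
  B → a A: FIRST = { 'a' }
Productions for A:
  A → ( , B: FIRST = { '(' }
  A → B (: FIRST = { '(', ',', 'a' }
  A → ε: FIRST = { ε }
  A → , a: FIRST = { ',' }

Conflict for B: B → A and B → (
  Overlap: { '(' }
Conflict for B: B → A and B → a A
  Overlap: { 'a' }
Conflict for A: A → ( , B and A → B (
  Overlap: { '(' }
Conflict for A: A → B ( and A → , a
  Overlap: { ',' }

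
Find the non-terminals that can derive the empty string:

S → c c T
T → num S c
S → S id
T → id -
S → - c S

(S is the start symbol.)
A non-terminal is nullable if it can derive ε (the empty string): either it has an ε-production, or it has a production whose right-hand side consists entirely of nullable non-terminals.

There are no ε-productions, so no non-terminal can derive ε.
No non-terminals are nullable.

Answer: None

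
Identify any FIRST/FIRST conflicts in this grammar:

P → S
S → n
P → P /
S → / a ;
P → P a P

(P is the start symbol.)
FIRST sets of the non-terminals at (or reachable through a nullable prefix from) the front of some alternative:
  FIRST(S) = { '/', 'n' }
  FIRST(P) = { '/', 'n' }

Productions for P:
  P → S: FIRST = { '/', 'n' }
  P → P /: FIRST = { '/', 'n' }
  P → P a P: FIRST = { '/', 'n' }
Productions for S:
  S → n: FIRST = { 'n' }
  S → / a ;: FIRST = { '/' }

Conflict for P: P → S and P → P /
  Overlap: { '/', 'n' }
Conflict for P: P → S and P → P a P
  Overlap: { '/', 'n' }
Conflict for P: P → P / and P → P a P
  Overlap: { '/', 'n' }

Answer: Yes. P → S / P → P '/' on { '/', 'n' }; P → S / P → P a P on { '/', 'n' }; P → P '/' / P → P a P on { '/', 'n' }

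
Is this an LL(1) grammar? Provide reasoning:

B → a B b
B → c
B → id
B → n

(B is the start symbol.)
Yes, the grammar is LL(1).

A grammar is LL(1) if for each non-terminal N with multiple productions, the predict sets of those productions are pairwise disjoint, where PREDICT(N → α) = (FIRST(α) \ {ε}) ∪ (FOLLOW(N) if α ⇒* ε).

For B:
  PREDICT(B → a B b) = { 'a' }
  PREDICT(B → c) = { 'c' }
  PREDICT(B → id) = { 'id' }
  PREDICT(B → n) = { 'n' }

All predict sets are disjoint. The grammar IS LL(1).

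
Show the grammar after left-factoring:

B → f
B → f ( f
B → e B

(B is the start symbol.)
Left-factoring transforms A → αβ₁ | αβ₂ into A → αA' and A' → β₁ | β₂
(α is the longest common prefix among the alternatives). Repeat until
no nonterminal has two alternatives with a common prefix.

Round 1: B has alternatives sharing prefix 'f'. Introduce B': B → f B'
  Add: B' → ε
  Add: B' → ( f

No remaining common prefixes — done.

Resulting grammar:
B → f B'
B' → ε
B' → ( f
B → e B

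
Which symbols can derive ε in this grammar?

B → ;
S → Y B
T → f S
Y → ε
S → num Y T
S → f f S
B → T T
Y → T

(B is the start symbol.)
{ 'Y' }

A non-terminal is nullable if it can derive ε (the empty string): either it has an ε-production, or it has a production whose right-hand side consists entirely of nullable non-terminals.

ε-productions: Y → ε
So Y is immediately nullable.
No further non-terminal can be added: every production for the remaining non-terminals contains a terminal or a non-nullable non-terminal.
Nullable = { 'Y' }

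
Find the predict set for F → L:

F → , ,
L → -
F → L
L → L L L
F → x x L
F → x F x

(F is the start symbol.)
{ '-' }

PREDICT(F → L) = (FIRST(RHS) \ {ε}) ∪ (FOLLOW(F) if ε ∈ FIRST(RHS), i.e. RHS ⇒* ε)
FIRST(L) = { '-' }
FIRST(L) = { '-' }
ε ∉ FIRST(L), so FOLLOW(F) is not added.
PREDICT(F → L) = { '-' }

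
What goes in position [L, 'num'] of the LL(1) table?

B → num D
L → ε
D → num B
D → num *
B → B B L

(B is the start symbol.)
To find M[L, 'num'], we find productions for L where 'num' is in the predict set (PREDICT(N → α) = (FIRST(α) \ {ε}) ∪ (FOLLOW(N) if α ⇒* ε)).

Relevant sets:
  FOLLOW(L) = { $, 'num' }

L → ε: PREDICT = { $, 'num' }
  'num' is in predict set, so this production goes in M[L, 'num']

M[L, 'num'] = L → ε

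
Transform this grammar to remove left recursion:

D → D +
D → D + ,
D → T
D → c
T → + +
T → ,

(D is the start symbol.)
D → T D'
D → c D'
D' → + D'
D' → + , D'
D' → ε
T → + +
T → ,

D is directly left-recursive. The standard transformation for
  A → A α₁ | ... | A α_m | β₁ | ... | β_n
is
  A  → β₁ A' | ... | β_n A'
  A' → α₁ A' | ... | α_m A' | ε

D → T becomes D → T D'
D → c becomes D → c D'
D → D + becomes D' → + D'
D → D + , becomes D' → + , D'
Add D' → ε

Productions for other non-terminals are unchanged:
  T → + +
  T → ,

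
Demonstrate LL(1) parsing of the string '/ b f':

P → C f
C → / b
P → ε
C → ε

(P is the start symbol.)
LL(1) parsing maintains a stack (initially the start symbol over $) and the input. At each step: if the stack top is a terminal, match it against the current input token; if it is a non-terminal N, replace it with the RHS of M[N, lookahead] (the unique production whose predict set contains the lookahead).

Stack is shown with the top on the left.

Stack    Input    Action
------------------------
P $      / b f $  output P → C f
C f $    / b f $  output C → / b
/ b f $  / b f $  match '/'
b f $    b f $    match 'b'
f $      f $      match 'f'
$        $        accept

The string is accepted.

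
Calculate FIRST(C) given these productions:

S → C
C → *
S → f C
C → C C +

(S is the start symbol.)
To compute FIRST(C), examine every production with C on the left-hand side, reading each right-hand side left to right until a non-nullable symbol is reached.

From C → *:
  - '*' is a terminal: add '*' and stop
From C → C C +:
  - C is the symbol being defined: contributes nothing new
    C is not nullable, so stop

Collecting: FIRST(C) = { '*' }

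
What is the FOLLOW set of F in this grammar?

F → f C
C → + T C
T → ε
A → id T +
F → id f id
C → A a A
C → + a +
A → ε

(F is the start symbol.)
F is the start symbol, so $ ∈ FOLLOW(F).
F does not occur on any right-hand side.

Taking the union: FOLLOW(F) = { $ }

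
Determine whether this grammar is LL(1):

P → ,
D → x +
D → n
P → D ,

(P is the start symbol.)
A grammar is LL(1) if for each non-terminal N with multiple productions, the predict sets of those productions are pairwise disjoint, where PREDICT(N → α) = (FIRST(α) \ {ε}) ∪ (FOLLOW(N) if α ⇒* ε).

Relevant sets:
  FIRST(D) = { 'n', 'x' }

For P:
  PREDICT(P → ',') = { ',' }
  PREDICT(P → D ',') = { 'n', 'x' }
For D:
  PREDICT(D → x '+') = { 'x' }
  PREDICT(D → n) = { 'n' }

All predict sets are disjoint. The grammar IS LL(1).

Answer: Yes, the grammar is LL(1).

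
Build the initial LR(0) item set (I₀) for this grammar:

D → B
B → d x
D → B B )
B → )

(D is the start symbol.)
First, augment the grammar with D' → D
I₀ = CLOSURE({ [D' → . D] }):
  [D' → . D] has the dot before D: add [D → . B], [D → . B B )]
  [D → . B] has the dot before B: add [B → . d x], [B → . )]
No further items can be added.

I₀ = { [B → . )], [B → . d x], [D → . B B )], [D → . B], [D' → . D] }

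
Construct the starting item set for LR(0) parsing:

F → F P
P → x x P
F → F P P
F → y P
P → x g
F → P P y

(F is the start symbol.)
{ [F → . F P P], [F → . F P], [F → . P P y], [F → . y P], [F' → . F], [P → . x g], [P → . x x P] }

First, augment the grammar with F' → F
I₀ = CLOSURE({ [F' → . F] }):
  [F' → . F] has the dot before F: add [F → . F P], [F → . F P P], [F → . y P], [F → . P P y]
  [F → . P P y] has the dot before P: add [P → . x x P], [P → . x g]
No further items can be added.

I₀ = { [F → . F P P], [F → . F P], [F → . P P y], [F → . y P], [F' → . F], [P → . x g], [P → . x x P] }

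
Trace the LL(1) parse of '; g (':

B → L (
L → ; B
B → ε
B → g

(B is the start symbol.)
LL(1) parsing maintains a stack (initially the start symbol over $) and the input. At each step: if the stack top is a terminal, match it against the current input token; if it is a non-terminal N, replace it with the RHS of M[N, lookahead] (the unique production whose predict set contains the lookahead).

Stack is shown with the top on the left.

Stack    Input    Action
------------------------
B $      ; g ( $  output B → L (
L ( $    ; g ( $  output L → ; B
; B ( $  ; g ( $  match ';'
B ( $    g ( $    output B → g
g ( $    g ( $    match 'g'
( $      ( $      match '('
$        $        accept

The string is accepted.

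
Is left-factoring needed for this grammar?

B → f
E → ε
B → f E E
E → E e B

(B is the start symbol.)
Yes, B has productions with common prefix 'f'

Left-factoring is needed when two productions for the same non-terminal
share a common prefix on the right-hand side.

Productions for B:
  B → f
  B → f E E
Productions for E:
  E → ε
  E → E e B

Found common prefix 'f' in productions for B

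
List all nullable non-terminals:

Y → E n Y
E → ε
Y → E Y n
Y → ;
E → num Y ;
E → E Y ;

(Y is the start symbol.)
{ 'E' }

ε-productions: E → ε
So E is immediately nullable.
No further non-terminal can be added: every production for the remaining non-terminals contains a terminal or a non-nullable non-terminal.
Nullable = { 'E' }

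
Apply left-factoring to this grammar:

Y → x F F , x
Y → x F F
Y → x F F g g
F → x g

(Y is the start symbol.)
Left-factoring transforms A → αβ₁ | αβ₂ into A → αA' and A' → β₁ | β₂
(α is the longest common prefix among the alternatives). Repeat until
no nonterminal has two alternatives with a common prefix.

Round 1: Y has alternatives sharing prefix 'x F F'. Introduce Y': Y → x F F Y'
  Add: Y' → , x
  Add: Y' → ε
  Add: Y' → g g

No remaining common prefixes — done.

Resulting grammar:
Y → x F F Y'
Y' → , x
Y' → ε
Y' → g g
F → x g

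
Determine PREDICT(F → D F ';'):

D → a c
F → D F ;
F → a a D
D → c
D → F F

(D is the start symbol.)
PREDICT(F → D F ';') = (FIRST(RHS) \ {ε}) ∪ (FOLLOW(F) if ε ∈ FIRST(RHS), i.e. RHS ⇒* ε)
FIRST(D) = { 'a', 'c' }
FIRST(D F ';') = { 'a', 'c' }
ε ∉ FIRST(D F ';'), so FOLLOW(F) is not added.
PREDICT(F → D F ';') = { 'a', 'c' }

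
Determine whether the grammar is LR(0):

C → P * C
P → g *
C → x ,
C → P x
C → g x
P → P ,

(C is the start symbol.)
Yes, the grammar is LR(0)

A grammar is LR(0) if no state in the canonical LR(0) collection has:
  - both a shift item (dot before a terminal) and a complete item (shift-reduce conflict), or
  - two or more complete items (reduce-reduce conflict; the accept item [C' → C .] counts as a complete item here).

Augment with C' → C and build the canonical LR(0) collection (I0 = CLOSURE({[C' → . C]}), then GOTO on every symbol after a dot until no new states appear). It has 12 states:
  I0: { [C → . P * C], [C → . P x], [C → . g x], [C → . x ,], [C' → . C], [P → . P ,], [P → . g *] }  — shift
  I1: { [C' → C .] }  — accept
  I2: { [C → P . * C], [C → P . x], [P → P . ,] }  — shift
  I3: { [C → g . x], [P → g . *] }  — shift
  I4: { [C → x . ,] }  — shift
  I5: { [C → x , .] }  — reduce
  I6: { [P → g * .] }  — reduce
  I7: { [C → g x .] }  — reduce
  I8: { [C → . P * C], [C → . P x], [C → . g x], [C → . x ,], [C → P * . C], [P → . P ,], [P → . g *] }  — shift
  I9: { [P → P , .] }  — reduce
  I10: { [C → P x .] }  — reduce
  I11: { [C → P * C .] }  — reduce

Every state is either a pure shift/goto state or contains exactly one complete item and nothing to shift — no conflicts. The grammar is LR(0).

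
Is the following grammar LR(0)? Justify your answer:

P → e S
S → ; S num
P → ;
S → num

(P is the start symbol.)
A grammar is LR(0) if no state in the canonical LR(0) collection has:
  - both a shift item (dot before a terminal) and a complete item (shift-reduce conflict), or
  - two or more complete items (reduce-reduce conflict; the accept item [P' → P .] counts as a complete item here).

Augment with P' → P and build the canonical LR(0) collection (I0 = CLOSURE({[P' → . P]}), then GOTO on every symbol after a dot until no new states appear). It has 9 states:
  I0: { [P → . ;], [P → . e S], [P' → . P] }  — shift
  I1: { [P → ; .] }  — reduce
  I2: { [P' → P .] }  — accept
  I3: { [P → e . S], [S → . ; S num], [S → . num] }  — shift
  I4: { [S → . ; S num], [S → . num], [S → ; . S num] }  — shift
  I5: { [P → e S .] }  — reduce
  I6: { [S → num .] }  — reduce
  I7: { [S → ; S . num] }  — shift
  I8: { [S → ; S num .] }  — reduce

Every state is either a pure shift/goto state or contains exactly one complete item and nothing to shift — no conflicts. The grammar is LR(0).

Answer: Yes, the grammar is LR(0)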